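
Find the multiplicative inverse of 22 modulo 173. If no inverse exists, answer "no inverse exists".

Run Euclid on (173, 22):
173 = 7·22 + 19
22 = 1·19 + 3
19 = 6·3 + 1
3 = 3·1 + 0
Since gcd(22, 173) = 1, back-substitute to write 1 as a combination:
1 = 19 − 6·3
1 = −6·22 + 7·19
1 = 7·173 − 55·22
Hence 22⁻¹ ≡ -55 ≡ 118 (mod 173).

118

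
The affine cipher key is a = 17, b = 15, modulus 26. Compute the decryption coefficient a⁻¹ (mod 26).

Extended Euclidean algorithm:
26 = 1×17 + 9
17 = 1×9 + 8
9 = 1×8 + 1
8 = 8×1 + 0
Since gcd(17, 26) = 1, back-substitute to write 1 as a combination:
1 = 9 − 8
1 = −17 + 2·9
1 = 2·26 − 3·17
Thus 17·(-3) ≡ 1 (mod 26); reducing, -3 mod 26 = 23.

23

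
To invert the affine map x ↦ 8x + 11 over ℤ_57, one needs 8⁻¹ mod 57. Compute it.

gcd(57, 8) by repeated division:
57 = 7×8 + 1
8 = 8×1 + 0
The gcd is 1. Working backward:
1 = 57 − 7·8
So 8·(-7) ≡ 1 (mod 57), and -7 ≡ 50 (mod 57).

50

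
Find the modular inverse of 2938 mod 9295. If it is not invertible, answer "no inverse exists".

no inverse exists

Compute gcd(2938, 9295):
9295 = 3×2938 + 481
2938 = 6×481 + 52
481 = 9×52 + 13
52 = 4×13 + 0
The gcd is 13, not 1, hence no inverse exists.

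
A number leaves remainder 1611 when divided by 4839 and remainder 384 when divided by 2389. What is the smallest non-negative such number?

Write x = 1611 + 4839·k. Then 4839·k ≡ 384 − 1611 ≡ 1162 (mod 2389).
Need 4839⁻¹ mod 2389. Extended Euclid on (2389, 61):
2389 = 39*61 + 10
61 = 6*10 + 1
10 = 10*1 + 0
Back-substitute:
1 = 61 − 6·10
1 = −6·2389 + 235·61
4839⁻¹ ≡ 235 (mod 2389), so k ≡ 235·1162 ≡ 724 (mod 2389).
x = 1611 + 4839·724 = 3505047.

3505047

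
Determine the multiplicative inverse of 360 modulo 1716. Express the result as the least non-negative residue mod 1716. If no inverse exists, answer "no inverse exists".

no inverse exists

Euclidean algorithm on 1716, 360:
1716 = 4×360 + 276
360 = 1×276 + 84
276 = 3×84 + 24
84 = 3×24 + 12
24 = 2×12 + 0
Since gcd = 12 > 1, 360 is not a unit mod 1716.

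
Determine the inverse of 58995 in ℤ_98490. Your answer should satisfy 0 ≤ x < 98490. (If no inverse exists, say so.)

Euclidean algorithm on 98490, 58995:
98490 = 1*58995 + 39495
58995 = 1*39495 + 19500
39495 = 2*19500 + 495
19500 = 39*495 + 195
495 = 2*195 + 105
195 = 1*105 + 90
105 = 1*90 + 15
90 = 6*15 + 0
gcd(58995, 98490) = 15 ≠ 1, so 58995 has no multiplicative inverse modulo 98490.

no inverse exists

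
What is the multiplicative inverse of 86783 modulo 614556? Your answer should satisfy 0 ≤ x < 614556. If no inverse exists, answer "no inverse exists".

Run Euclid on (614556, 86783):
614556 = 7×86783 + 7075
86783 = 12×7075 + 1883
7075 = 3×1883 + 1426
1883 = 1×1426 + 457
1426 = 3×457 + 55
457 = 8×55 + 17
55 = 3×17 + 4
17 = 4×4 + 1
4 = 4×1 + 0
The gcd is 1. Working backward:
1 = 17 − 4·4
1 = −4·55 + 13·17
1 = 13·457 − 108·55
1 = −108·1426 + 337·457
1 = 337·1883 − 445·1426
1 = −445·7075 + 1672·1883
1 = 1672·86783 − 20509·7075
1 = −20509·614556 + 145235·86783
So 86783·145235 ≡ 1 (mod 614556).

145235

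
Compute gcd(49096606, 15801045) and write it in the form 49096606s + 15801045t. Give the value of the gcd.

Euclidean algorithm:
49096606 = 3*15801045 + 1693471
15801045 = 9*1693471 + 559806
1693471 = 3*559806 + 14053
559806 = 39*14053 + 11739
14053 = 1*11739 + 2314
11739 = 5*2314 + 169
2314 = 13*169 + 117
169 = 1*117 + 52
117 = 2*52 + 13
52 = 4*13 + 0
gcd(49096606, 15801045) = 13.
Working backward:
13 = 117 − 2·52
13 = −2·169 + 3·117
13 = 3·2314 − 41·169
13 = −41·11739 + 208·2314
13 = 208·14053 − 249·11739
13 = −249·559806 + 9919·14053
13 = 9919·1693471 − 30006·559806
13 = −30006·15801045 + 279973·1693471
13 = 279973·49096606 − 869925·15801045
So 13 = (279973)·49096606 + (-869925)·15801045.

13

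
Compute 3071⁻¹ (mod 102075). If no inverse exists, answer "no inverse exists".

29981

Run Euclid on (102075, 3071):
102075 = 33×3071 + 732
3071 = 4×732 + 143
732 = 5×143 + 17
143 = 8×17 + 7
17 = 2×7 + 3
7 = 2×3 + 1
3 = 3×1 + 0
The gcd is 1. Working backward:
1 = 7 − 2·3
1 = −2·17 + 5·7
1 = 5·143 − 42·17
1 = −42·732 + 215·143
1 = 215·3071 − 902·732
1 = −902·102075 + 29981·3071
So 3071·29981 ≡ 1 (mod 102075).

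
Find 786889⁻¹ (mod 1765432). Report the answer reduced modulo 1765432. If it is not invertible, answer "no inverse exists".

1328537

Extended Euclidean algorithm:
1765432 = 2·786889 + 191654
786889 = 4·191654 + 20273
191654 = 9·20273 + 9197
20273 = 2·9197 + 1879
9197 = 4·1879 + 1681
1879 = 1·1681 + 198
1681 = 8·198 + 97
198 = 2·97 + 4
97 = 24·4 + 1
4 = 4·1 + 0
gcd = 1, so the inverse exists. Back-substitute:
1 = 97 − 24·4
1 = −24·198 + 49·97
1 = 49·1681 − 416·198
1 = −416·1879 + 465·1681
1 = 465·9197 − 2276·1879
1 = −2276·20273 + 5017·9197
1 = 5017·191654 − 47429·20273
1 = −47429·786889 + 194733·191654
1 = 194733·1765432 − 436895·786889
So 786889·(-436895) ≡ 1 (mod 1765432), and -436895 ≡ 1328537 (mod 1765432).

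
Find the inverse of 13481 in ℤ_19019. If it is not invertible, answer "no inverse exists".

no inverse exists

Compute gcd(13481, 19019):
19019 = 1×13481 + 5538
13481 = 2×5538 + 2405
5538 = 2×2405 + 728
2405 = 3×728 + 221
728 = 3×221 + 65
221 = 3×65 + 26
65 = 2×26 + 13
26 = 2×13 + 0
The gcd is 13, not 1, hence no inverse exists.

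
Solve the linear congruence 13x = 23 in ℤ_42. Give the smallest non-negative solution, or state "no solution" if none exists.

First find gcd(13, 42):
42 = 3×13 + 3
13 = 4×3 + 1
3 = 3×1 + 0
gcd = 1, so a unique solution mod 42 exists.
Back-substitute for the Bézout coefficients:
1 = 13 − 4·3
1 = −4·42 + 13·13
So 13·(13) ≡ 1 (mod 42), giving 13⁻¹ ≡ 13.
x ≡ 13⁻¹·23 ≡ 13·23 ≡ 5 (mod 42).

5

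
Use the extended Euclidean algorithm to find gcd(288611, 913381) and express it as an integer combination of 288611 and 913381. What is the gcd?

1

Repeated division:
913381 = 3×288611 + 47548
288611 = 6×47548 + 3323
47548 = 14×3323 + 1026
3323 = 3×1026 + 245
1026 = 4×245 + 46
245 = 5×46 + 15
46 = 3×15 + 1
15 = 15×1 + 0
gcd(288611, 913381) = 1.
Express as a combination:
1 = 46 − 3·15
1 = −3·245 + 16·46
1 = 16·1026 − 67·245
1 = −67·3323 + 217·1026
1 = 217·47548 − 3105·3323
1 = −3105·288611 + 18847·47548
1 = 18847·913381 − 59646·288611
So 1 = (18847)·913381 + (-59646)·288611.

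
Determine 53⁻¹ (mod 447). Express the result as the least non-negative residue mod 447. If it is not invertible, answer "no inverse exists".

194

Apply the Euclidean algorithm to 447 and 53:
447 = 8·53 + 23
53 = 2·23 + 7
23 = 3·7 + 2
7 = 3·2 + 1
2 = 2·1 + 0
gcd = 1, so the inverse exists. Back-substitute:
1 = 7 − 3·2
1 = −3·23 + 10·7
1 = 10·53 − 23·23
1 = −23·447 + 194·53
So 53·194 ≡ 1 (mod 447).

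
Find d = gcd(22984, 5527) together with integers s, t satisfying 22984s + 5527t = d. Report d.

1

Apply Euclid's algorithm to 22984 and 5527:
22984 = 4·5527 + 876
5527 = 6·876 + 271
876 = 3·271 + 63
271 = 4·63 + 19
63 = 3·19 + 6
19 = 3·6 + 1
6 = 6·1 + 0
gcd(22984, 5527) = 1.
Working backward:
1 = 19 − 3·6
1 = −3·63 + 10·19
1 = 10·271 − 43·63
1 = −43·876 + 139·271
1 = 139·5527 − 877·876
1 = −877·22984 + 3647·5527
So 1 = (-877)·22984 + (3647)·5527.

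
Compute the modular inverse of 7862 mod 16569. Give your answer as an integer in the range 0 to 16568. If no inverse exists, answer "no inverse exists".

Run Euclid on (16569, 7862):
16569 = 2·7862 + 845
7862 = 9·845 + 257
845 = 3·257 + 74
257 = 3·74 + 35
74 = 2·35 + 4
35 = 8·4 + 3
4 = 1·3 + 1
3 = 3·1 + 0
gcd = 1, so the inverse exists. Back-substitute:
1 = 4 − 3
1 = −35 + 9·4
1 = 9·74 − 19·35
1 = −19·257 + 66·74
1 = 66·845 − 217·257
1 = −217·7862 + 2019·845
1 = 2019·16569 − 4255·7862
Thus 7862·(-4255) ≡ 1 (mod 16569); reducing, -4255 mod 16569 = 12314.

12314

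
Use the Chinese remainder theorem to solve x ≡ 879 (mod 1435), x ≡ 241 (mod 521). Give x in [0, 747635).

Write x = 879 + 1435·k. Then 1435·k ≡ 241 − 879 ≡ 404 (mod 521).
Need 1435⁻¹ mod 521. Extended Euclid on (521, 393):
521 = 1·393 + 128
393 = 3·128 + 9
128 = 14·9 + 2
9 = 4·2 + 1
2 = 2·1 + 0
Back-substitute:
1 = 9 − 4·2
1 = −4·128 + 57·9
1 = 57·393 − 175·128
1 = −175·521 + 232·393
1435⁻¹ ≡ 232 (mod 521), so k ≡ 232·404 ≡ 469 (mod 521).
x = 879 + 1435·469 = 673894.

673894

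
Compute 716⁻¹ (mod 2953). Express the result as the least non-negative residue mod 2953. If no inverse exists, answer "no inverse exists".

Run Euclid on (2953, 716):
2953 = 4·716 + 89
716 = 8·89 + 4
89 = 22·4 + 1
4 = 4·1 + 0
Since gcd(716, 2953) = 1, back-substitute to write 1 as a combination:
1 = 89 − 22·4
1 = −22·716 + 177·89
1 = 177·2953 − 730·716
Thus 716·(-730) ≡ 1 (mod 2953); reducing, -730 mod 2953 = 2223.

2223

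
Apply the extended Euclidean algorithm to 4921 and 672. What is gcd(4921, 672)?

Repeated division:
4921 = 7·672 + 217
672 = 3·217 + 21
217 = 10·21 + 7
21 = 3·7 + 0
gcd(4921, 672) = 7.
Express as a combination:
7 = 217 − 10·21
7 = −10·672 + 31·217
7 = 31·4921 − 227·672
So 7 = (31)·4921 + (-227)·672.

7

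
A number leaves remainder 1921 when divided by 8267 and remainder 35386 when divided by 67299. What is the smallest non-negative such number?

535802725

Write x = 1921 + 8267·k. Then 8267·k ≡ 35386 − 1921 ≡ 33465 (mod 67299).
Need 8267⁻¹ mod 67299. Extended Euclid on (67299, 8267):
67299 = 8·8267 + 1163
8267 = 7·1163 + 126
1163 = 9·126 + 29
126 = 4·29 + 10
29 = 2·10 + 9
10 = 1·9 + 1
9 = 9·1 + 0
Back-substitute:
1 = 10 − 9
1 = −29 + 3·10
1 = 3·126 − 13·29
1 = −13·1163 + 120·126
1 = 120·8267 − 853·1163
1 = −853·67299 + 6944·8267
8267⁻¹ ≡ 6944 (mod 67299), so k ≡ 6944·33465 ≡ 64812 (mod 67299).
x = 1921 + 8267·64812 = 535802725.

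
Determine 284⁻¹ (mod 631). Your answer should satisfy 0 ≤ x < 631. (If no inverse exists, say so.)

20

gcd(631, 284) by repeated division:
631 = 2·284 + 63
284 = 4·63 + 32
63 = 1·32 + 31
32 = 1·31 + 1
31 = 31·1 + 0
Since gcd(284, 631) = 1, back-substitute to write 1 as a combination:
1 = 32 − 31
1 = −63 + 2·32
1 = 2·284 − 9·63
1 = −9·631 + 20·284
So 284·20 ≡ 1 (mod 631).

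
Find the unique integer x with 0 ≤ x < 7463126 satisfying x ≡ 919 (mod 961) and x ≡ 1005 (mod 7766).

Write x = 919 + 961·k. Then 961·k ≡ 1005 − 919 ≡ 86 (mod 7766).
Need 961⁻¹ mod 7766. Extended Euclid on (7766, 961):
7766 = 8·961 + 78
961 = 12·78 + 25
78 = 3·25 + 3
25 = 8·3 + 1
3 = 3·1 + 0
Back-substitute:
1 = 25 − 8·3
1 = −8·78 + 25·25
1 = 25·961 − 308·78
1 = −308·7766 + 2489·961
961⁻¹ ≡ 2489 (mod 7766), so k ≡ 2489·86 ≡ 4372 (mod 7766).
x = 919 + 961·4372 = 4202411.

4202411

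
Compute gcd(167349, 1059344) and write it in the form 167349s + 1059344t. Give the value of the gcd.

Euclidean algorithm:
1059344 = 6·167349 + 55250
167349 = 3·55250 + 1599
55250 = 34·1599 + 884
1599 = 1·884 + 715
884 = 1·715 + 169
715 = 4·169 + 39
169 = 4·39 + 13
39 = 3·13 + 0
gcd(167349, 1059344) = 13.
Working backward:
13 = 169 − 4·39
13 = −4·715 + 17·169
13 = 17·884 − 21·715
13 = −21·1599 + 38·884
13 = 38·55250 − 1313·1599
13 = −1313·167349 + 3977·55250
13 = 3977·1059344 − 25175·167349
So 13 = (3977)·1059344 + (-25175)·167349.

13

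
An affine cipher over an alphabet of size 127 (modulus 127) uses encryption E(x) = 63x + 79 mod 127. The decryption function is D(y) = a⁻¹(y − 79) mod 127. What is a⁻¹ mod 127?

Extended Euclidean algorithm:
127 = 2×63 + 1
63 = 63×1 + 0
gcd = 1, so the inverse exists. Back-substitute:
1 = 127 − 2·63
Hence 63⁻¹ ≡ -2 ≡ 125 (mod 127).

125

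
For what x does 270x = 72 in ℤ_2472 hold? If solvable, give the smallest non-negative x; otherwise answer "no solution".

First find gcd(270, 2472):
2472 = 9×270 + 42
270 = 6×42 + 18
42 = 2×18 + 6
18 = 3×6 + 0
gcd = 6 and 6 | 72, so solutions exist. Divide through by 6: 45x ≡ 12 (mod 412).
Now find 45⁻¹ mod 412:
412 = 9*45 + 7
45 = 6*7 + 3
7 = 2*3 + 1
3 = 3*1 + 0
Back-substitute:
1 = 7 − 2·3
1 = −2·45 + 13·7
1 = 13·412 − 119·45
So 45·(-119) ≡ 1 (mod 412), i.e. 45⁻¹ ≡ 293.
Then x ≡ 293·12 ≡ 220 (mod 412); the smallest non-negative solution is x = 220.

220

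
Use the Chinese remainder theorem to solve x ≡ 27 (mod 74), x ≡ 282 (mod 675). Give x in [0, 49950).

Write x = 27 + 74·k. Then 74·k ≡ 282 − 27 ≡ 255 (mod 675).
Need 74⁻¹ mod 675. Extended Euclid on (675, 74):
675 = 9·74 + 9
74 = 8·9 + 2
9 = 4·2 + 1
2 = 2·1 + 0
Back-substitute:
1 = 9 − 4·2
1 = −4·74 + 33·9
1 = 33·675 − 301·74
74⁻¹ ≡ 374 (mod 675), so k ≡ 374·255 ≡ 195 (mod 675).
x = 27 + 74·195 = 14457.

14457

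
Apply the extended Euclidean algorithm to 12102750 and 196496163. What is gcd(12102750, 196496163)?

9

Apply Euclid's algorithm to 196496163 and 12102750:
196496163 = 16·12102750 + 2852163
12102750 = 4·2852163 + 694098
2852163 = 4·694098 + 75771
694098 = 9·75771 + 12159
75771 = 6·12159 + 2817
12159 = 4·2817 + 891
2817 = 3·891 + 144
891 = 6·144 + 27
144 = 5·27 + 9
27 = 3·9 + 0
gcd(12102750, 196496163) = 9.
Back-substituting:
9 = 144 − 5·27
9 = −5·891 + 31·144
9 = 31·2817 − 98·891
9 = −98·12159 + 423·2817
9 = 423·75771 − 2636·12159
9 = −2636·694098 + 24147·75771
9 = 24147·2852163 − 99224·694098
9 = −99224·12102750 + 421043·2852163
9 = 421043·196496163 − 6835912·12102750
So 9 = (421043)·196496163 + (-6835912)·12102750.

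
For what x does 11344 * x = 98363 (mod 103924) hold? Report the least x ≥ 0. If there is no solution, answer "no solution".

no solution

gcd(11344, 103924):
103924 = 9·11344 + 1828
11344 = 6·1828 + 376
1828 = 4·376 + 324
376 = 1·324 + 52
324 = 6·52 + 12
52 = 4·12 + 4
12 = 3·4 + 0
gcd = 4, but 4 ∤ 98363, so the congruence has no solution.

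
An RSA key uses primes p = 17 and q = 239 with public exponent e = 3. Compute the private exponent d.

φ(n) = (p−1)(q−1) = 16·238 = 3808.
Need d with 3·d ≡ 1 (mod 3808). Apply the extended Euclidean algorithm:
3808 = 1269×3 + 1
3 = 3×1 + 0
Back-substitute:
1 = 3808 − 1269·3
So 3·(-1269) ≡ 1 (mod 3808), hence d ≡ -1269 ≡ 2539 (mod 3808).

2539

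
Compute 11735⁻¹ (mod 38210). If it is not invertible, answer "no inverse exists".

Euclidean algorithm on 38210, 11735:
38210 = 3×11735 + 3005
11735 = 3×3005 + 2720
3005 = 1×2720 + 285
2720 = 9×285 + 155
285 = 1×155 + 130
155 = 1×130 + 25
130 = 5×25 + 5
25 = 5×5 + 0
Since gcd = 5 > 1, 11735 is not a unit mod 38210.

no inverse exists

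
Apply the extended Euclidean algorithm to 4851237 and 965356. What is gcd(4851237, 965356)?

1

Euclidean algorithm:
4851237 = 5*965356 + 24457
965356 = 39*24457 + 11533
24457 = 2*11533 + 1391
11533 = 8*1391 + 405
1391 = 3*405 + 176
405 = 2*176 + 53
176 = 3*53 + 17
53 = 3*17 + 2
17 = 8*2 + 1
2 = 2*1 + 0
gcd(4851237, 965356) = 1.
Back-substituting:
1 = 17 − 8·2
1 = −8·53 + 25·17
1 = 25·176 − 83·53
1 = −83·405 + 191·176
1 = 191·1391 − 656·405
1 = −656·11533 + 5439·1391
1 = 5439·24457 − 11534·11533
1 = −11534·965356 + 455265·24457
1 = 455265·4851237 − 2287859·965356
So 1 = (455265)·4851237 + (-2287859)·965356.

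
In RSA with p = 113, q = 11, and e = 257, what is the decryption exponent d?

353

φ(n) = (p−1)(q−1) = 112·10 = 1120.
Need d with 257·d ≡ 1 (mod 1120). Apply the extended Euclidean algorithm:
1120 = 4*257 + 92
257 = 2*92 + 73
92 = 1*73 + 19
73 = 3*19 + 16
19 = 1*16 + 3
16 = 5*3 + 1
3 = 3*1 + 0
Back-substitute:
1 = 16 − 5·3
1 = −5·19 + 6·16
1 = 6·73 − 23·19
1 = −23·92 + 29·73
1 = 29·257 − 81·92
1 = −81·1120 + 353·257
So 257·353 ≡ 1 (mod 1120), hence d = 353.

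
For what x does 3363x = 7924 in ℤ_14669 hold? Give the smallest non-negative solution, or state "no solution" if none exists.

First find gcd(3363, 14669):
14669 = 4·3363 + 1217
3363 = 2·1217 + 929
1217 = 1·929 + 288
929 = 3·288 + 65
288 = 4·65 + 28
65 = 2·28 + 9
28 = 3·9 + 1
9 = 9·1 + 0
gcd = 1, so a unique solution mod 14669 exists.
Back-substitute for the Bézout coefficients:
1 = 28 − 3·9
1 = −3·65 + 7·28
1 = 7·288 − 31·65
1 = −31·929 + 100·288
1 = 100·1217 − 131·929
1 = −131·3363 + 362·1217
1 = 362·14669 − 1579·3363
So 3363·(-1579) ≡ 1 (mod 14669), giving 3363⁻¹ ≡ 13090.
x ≡ 3363⁻¹·7924 ≡ 13090·7924 ≡ 661 (mod 14669).

661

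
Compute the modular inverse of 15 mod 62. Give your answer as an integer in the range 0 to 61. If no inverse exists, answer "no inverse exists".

Extended Euclidean algorithm:
62 = 4×15 + 2
15 = 7×2 + 1
2 = 2×1 + 0
gcd = 1, so the inverse exists. Back-substitute:
1 = 15 − 7·2
1 = −7·62 + 29·15
So 15·29 ≡ 1 (mod 62).

29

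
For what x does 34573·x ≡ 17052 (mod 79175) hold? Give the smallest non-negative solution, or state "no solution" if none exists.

First find gcd(34573, 79175):
79175 = 2·34573 + 10029
34573 = 3·10029 + 4486
10029 = 2·4486 + 1057
4486 = 4·1057 + 258
1057 = 4·258 + 25
258 = 10·25 + 8
25 = 3·8 + 1
8 = 8·1 + 0
gcd = 1, so a unique solution mod 79175 exists.
Back-substitute for the Bézout coefficients:
1 = 25 − 3·8
1 = −3·258 + 31·25
1 = 31·1057 − 127·258
1 = −127·4486 + 539·1057
1 = 539·10029 − 1205·4486
1 = −1205·34573 + 4154·10029
1 = 4154·79175 − 9513·34573
So 34573·(-9513) ≡ 1 (mod 79175), giving 34573⁻¹ ≡ 69662.
x ≡ 34573⁻¹·17052 ≡ 69662·17052 ≡ 13899 (mod 79175).

13899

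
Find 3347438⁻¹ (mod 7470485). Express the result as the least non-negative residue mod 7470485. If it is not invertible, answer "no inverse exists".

6590652

Extended Euclidean algorithm:
7470485 = 2·3347438 + 775609
3347438 = 4·775609 + 245002
775609 = 3·245002 + 40603
245002 = 6·40603 + 1384
40603 = 29·1384 + 467
1384 = 2·467 + 450
467 = 1·450 + 17
450 = 26·17 + 8
17 = 2·8 + 1
8 = 8·1 + 0
Since gcd(3347438, 7470485) = 1, back-substitute to write 1 as a combination:
1 = 17 − 2·8
1 = −2·450 + 53·17
1 = 53·467 − 55·450
1 = −55·1384 + 163·467
1 = 163·40603 − 4782·1384
1 = −4782·245002 + 28855·40603
1 = 28855·775609 − 91347·245002
1 = −91347·3347438 + 394243·775609
1 = 394243·7470485 − 879833·3347438
Hence 3347438⁻¹ ≡ -879833 ≡ 6590652 (mod 7470485).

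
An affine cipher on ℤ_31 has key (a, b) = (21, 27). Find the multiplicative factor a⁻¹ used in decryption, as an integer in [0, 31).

Apply the Euclidean algorithm to 31 and 21:
31 = 1*21 + 10
21 = 2*10 + 1
10 = 10*1 + 0
gcd = 1, so the inverse exists. Back-substitute:
1 = 21 − 2·10
1 = −2·31 + 3·21
So 21·3 ≡ 1 (mod 31).

3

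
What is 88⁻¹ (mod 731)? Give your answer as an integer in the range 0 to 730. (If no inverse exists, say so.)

108

Apply the Euclidean algorithm to 731 and 88:
731 = 8·88 + 27
88 = 3·27 + 7
27 = 3·7 + 6
7 = 1·6 + 1
6 = 6·1 + 0
The gcd is 1. Working backward:
1 = 7 − 6
1 = −27 + 4·7
1 = 4·88 − 13·27
1 = −13·731 + 108·88
So 88·108 ≡ 1 (mod 731).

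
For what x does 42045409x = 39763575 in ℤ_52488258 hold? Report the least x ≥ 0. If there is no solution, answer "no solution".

51529107

First find gcd(42045409, 52488258):
52488258 = 1·42045409 + 10442849
42045409 = 4·10442849 + 274013
10442849 = 38·274013 + 30355
274013 = 9·30355 + 818
30355 = 37·818 + 89
818 = 9·89 + 17
89 = 5·17 + 4
17 = 4·4 + 1
4 = 4·1 + 0
gcd = 1, so a unique solution mod 52488258 exists.
Back-substitute for the Bézout coefficients:
1 = 17 − 4·4
1 = −4·89 + 21·17
1 = 21·818 − 193·89
1 = −193·30355 + 7162·818
1 = 7162·274013 − 64651·30355
1 = −64651·10442849 + 2463900·274013
1 = 2463900·42045409 − 9920251·10442849
1 = −9920251·52488258 + 12384151·42045409
So 42045409·(12384151) ≡ 1 (mod 52488258), giving 42045409⁻¹ ≡ 12384151.
x ≡ 42045409⁻¹·39763575 ≡ 12384151·39763575 ≡ 51529107 (mod 52488258).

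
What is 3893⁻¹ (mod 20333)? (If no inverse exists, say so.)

gcd(20333, 3893) by repeated division:
20333 = 5·3893 + 868
3893 = 4·868 + 421
868 = 2·421 + 26
421 = 16·26 + 5
26 = 5·5 + 1
5 = 5·1 + 0
Since gcd(3893, 20333) = 1, back-substitute to write 1 as a combination:
1 = 26 − 5·5
1 = −5·421 + 81·26
1 = 81·868 − 167·421
1 = −167·3893 + 749·868
1 = 749·20333 − 3912·3893
So 3893·(-3912) ≡ 1 (mod 20333), and -3912 ≡ 16421 (mod 20333).

16421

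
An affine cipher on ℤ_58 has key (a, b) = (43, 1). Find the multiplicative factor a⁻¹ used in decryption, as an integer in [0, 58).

27

Extended Euclidean algorithm:
58 = 1·43 + 15
43 = 2·15 + 13
15 = 1·13 + 2
13 = 6·2 + 1
2 = 2·1 + 0
The gcd is 1. Working backward:
1 = 13 − 6·2
1 = −6·15 + 7·13
1 = 7·43 − 20·15
1 = −20·58 + 27·43
So 43·27 ≡ 1 (mod 58).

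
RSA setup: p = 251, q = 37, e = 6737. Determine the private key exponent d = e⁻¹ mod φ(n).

4673

φ(n) = (p−1)(q−1) = 250·36 = 9000.
Need d with 6737·d ≡ 1 (mod 9000). Apply the extended Euclidean algorithm:
9000 = 1*6737 + 2263
6737 = 2*2263 + 2211
2263 = 1*2211 + 52
2211 = 42*52 + 27
52 = 1*27 + 25
27 = 1*25 + 2
25 = 12*2 + 1
2 = 2*1 + 0
Back-substitute:
1 = 25 − 12·2
1 = −12·27 + 13·25
1 = 13·52 − 25·27
1 = −25·2211 + 1063·52
1 = 1063·2263 − 1088·2211
1 = −1088·6737 + 3239·2263
1 = 3239·9000 − 4327·6737
So 6737·(-4327) ≡ 1 (mod 9000), hence d ≡ -4327 ≡ 4673 (mod 9000).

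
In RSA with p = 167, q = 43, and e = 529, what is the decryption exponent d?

φ(n) = (p−1)(q−1) = 166·42 = 6972.
Need d with 529·d ≡ 1 (mod 6972). Apply the extended Euclidean algorithm:
6972 = 13×529 + 95
529 = 5×95 + 54
95 = 1×54 + 41
54 = 1×41 + 13
41 = 3×13 + 2
13 = 6×2 + 1
2 = 2×1 + 0
Back-substitute:
1 = 13 − 6·2
1 = −6·41 + 19·13
1 = 19·54 − 25·41
1 = −25·95 + 44·54
1 = 44·529 − 245·95
1 = −245·6972 + 3229·529
So 529·3229 ≡ 1 (mod 6972), hence d = 3229.

3229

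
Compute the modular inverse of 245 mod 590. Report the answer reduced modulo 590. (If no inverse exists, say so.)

Compute gcd(245, 590):
590 = 2*245 + 100
245 = 2*100 + 45
100 = 2*45 + 10
45 = 4*10 + 5
10 = 2*5 + 0
gcd(245, 590) = 5 ≠ 1, so 245 has no multiplicative inverse modulo 590.

no inverse exists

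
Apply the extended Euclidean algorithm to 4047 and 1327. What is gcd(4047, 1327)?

Apply Euclid's algorithm to 4047 and 1327:
4047 = 3*1327 + 66
1327 = 20*66 + 7
66 = 9*7 + 3
7 = 2*3 + 1
3 = 3*1 + 0
gcd(4047, 1327) = 1.
Back-substituting:
1 = 7 − 2·3
1 = −2·66 + 19·7
1 = 19·1327 − 382·66
1 = −382·4047 + 1165·1327
So 1 = (-382)·4047 + (1165)·1327.

1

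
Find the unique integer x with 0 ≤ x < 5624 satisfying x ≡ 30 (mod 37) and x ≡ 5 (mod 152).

Write x = 30 + 37·k. Then 37·k ≡ 5 − 30 ≡ 127 (mod 152).
Need 37⁻¹ mod 152. Extended Euclid on (152, 37):
152 = 4*37 + 4
37 = 9*4 + 1
4 = 4*1 + 0
Back-substitute:
1 = 37 − 9·4
1 = −9·152 + 37·37
37⁻¹ ≡ 37 (mod 152), so k ≡ 37·127 ≡ 139 (mod 152).
x = 30 + 37·139 = 5173.

5173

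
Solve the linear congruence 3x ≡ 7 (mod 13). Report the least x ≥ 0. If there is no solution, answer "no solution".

11

First find gcd(3, 13):
13 = 4·3 + 1
3 = 3·1 + 0
gcd = 1, so a unique solution mod 13 exists.
Back-substitute for the Bézout coefficients:
1 = 13 − 4·3
So 3·(-4) ≡ 1 (mod 13), giving 3⁻¹ ≡ 9.
x ≡ 3⁻¹·7 ≡ 9·7 ≡ 11 (mod 13).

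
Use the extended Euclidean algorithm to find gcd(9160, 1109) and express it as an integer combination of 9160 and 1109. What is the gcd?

Apply Euclid's algorithm to 9160 and 1109:
9160 = 8×1109 + 288
1109 = 3×288 + 245
288 = 1×245 + 43
245 = 5×43 + 30
43 = 1×30 + 13
30 = 2×13 + 4
13 = 3×4 + 1
4 = 4×1 + 0
gcd(9160, 1109) = 1.
Express as a combination:
1 = 13 − 3·4
1 = −3·30 + 7·13
1 = 7·43 − 10·30
1 = −10·245 + 57·43
1 = 57·288 − 67·245
1 = −67·1109 + 258·288
1 = 258·9160 − 2131·1109
So 1 = (258)·9160 + (-2131)·1109.

1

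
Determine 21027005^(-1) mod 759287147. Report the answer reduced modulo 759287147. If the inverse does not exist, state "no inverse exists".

Extended Euclidean algorithm:
759287147 = 36×21027005 + 2314967
21027005 = 9×2314967 + 192302
2314967 = 12×192302 + 7343
192302 = 26×7343 + 1384
7343 = 5×1384 + 423
1384 = 3×423 + 115
423 = 3×115 + 78
115 = 1×78 + 37
78 = 2×37 + 4
37 = 9×4 + 1
4 = 4×1 + 0
Since gcd(21027005, 759287147) = 1, back-substitute to write 1 as a combination:
1 = 37 − 9·4
1 = −9·78 + 19·37
1 = 19·115 − 28·78
1 = −28·423 + 103·115
1 = 103·1384 − 337·423
1 = −337·7343 + 1788·1384
1 = 1788·192302 − 46825·7343
1 = −46825·2314967 + 563688·192302
1 = 563688·21027005 − 5120017·2314967
1 = −5120017·759287147 + 184884300·21027005
So 21027005·184884300 ≡ 1 (mod 759287147).

184884300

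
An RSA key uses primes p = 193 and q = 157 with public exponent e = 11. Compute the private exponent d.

φ(n) = (p−1)(q−1) = 192·156 = 29952.
Need d with 11·d ≡ 1 (mod 29952). Apply the extended Euclidean algorithm:
29952 = 2722·11 + 10
11 = 1·10 + 1
10 = 10·1 + 0
Back-substitute:
1 = 11 − 10
1 = −29952 + 2723·11
So 11·2723 ≡ 1 (mod 29952), hence d = 2723.

2723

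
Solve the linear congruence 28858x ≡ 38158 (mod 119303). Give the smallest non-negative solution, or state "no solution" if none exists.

First find gcd(28858, 119303):
119303 = 4×28858 + 3871
28858 = 7×3871 + 1761
3871 = 2×1761 + 349
1761 = 5×349 + 16
349 = 21×16 + 13
16 = 1×13 + 3
13 = 4×3 + 1
3 = 3×1 + 0
gcd = 1, so a unique solution mod 119303 exists.
Back-substitute for the Bézout coefficients:
1 = 13 − 4·3
1 = −4·16 + 5·13
1 = 5·349 − 109·16
1 = −109·1761 + 550·349
1 = 550·3871 − 1209·1761
1 = −1209·28858 + 9013·3871
1 = 9013·119303 − 37261·28858
So 28858·(-37261) ≡ 1 (mod 119303), giving 28858⁻¹ ≡ 82042.
x ≡ 28858⁻¹·38158 ≡ 82042·38158 ≡ 47916 (mod 119303).

47916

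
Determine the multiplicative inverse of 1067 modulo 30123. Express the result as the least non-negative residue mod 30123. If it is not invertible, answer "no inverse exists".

gcd(30123, 1067) by repeated division:
30123 = 28×1067 + 247
1067 = 4×247 + 79
247 = 3×79 + 10
79 = 7×10 + 9
10 = 1×9 + 1
9 = 9×1 + 0
The gcd is 1. Working backward:
1 = 10 − 9
1 = −79 + 8·10
1 = 8·247 − 25·79
1 = −25·1067 + 108·247
1 = 108·30123 − 3049·1067
So 1067·(-3049) ≡ 1 (mod 30123), and -3049 ≡ 27074 (mod 30123).

27074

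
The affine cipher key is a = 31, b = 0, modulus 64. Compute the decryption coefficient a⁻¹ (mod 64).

Extended Euclidean algorithm:
64 = 2*31 + 2
31 = 15*2 + 1
2 = 2*1 + 0
Since gcd(31, 64) = 1, back-substitute to write 1 as a combination:
1 = 31 − 15·2
1 = −15·64 + 31·31
So 31·31 ≡ 1 (mod 64).

31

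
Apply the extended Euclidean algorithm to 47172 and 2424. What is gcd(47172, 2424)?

12

Repeated division:
47172 = 19*2424 + 1116
2424 = 2*1116 + 192
1116 = 5*192 + 156
192 = 1*156 + 36
156 = 4*36 + 12
36 = 3*12 + 0
gcd(47172, 2424) = 12.
Back-substituting:
12 = 156 − 4·36
12 = −4·192 + 5·156
12 = 5·1116 − 29·192
12 = −29·2424 + 63·1116
12 = 63·47172 − 1226·2424
So 12 = (63)·47172 + (-1226)·2424.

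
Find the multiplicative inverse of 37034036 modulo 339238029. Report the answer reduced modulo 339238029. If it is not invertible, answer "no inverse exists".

Euclidean algorithm on 339238029, 37034036:
339238029 = 9·37034036 + 5931705
37034036 = 6·5931705 + 1443806
5931705 = 4·1443806 + 156481
1443806 = 9·156481 + 35477
156481 = 4·35477 + 14573
35477 = 2·14573 + 6331
14573 = 2·6331 + 1911
6331 = 3·1911 + 598
1911 = 3·598 + 117
598 = 5·117 + 13
117 = 9·13 + 0
The gcd is 13, not 1, hence no inverse exists.

no inverse exists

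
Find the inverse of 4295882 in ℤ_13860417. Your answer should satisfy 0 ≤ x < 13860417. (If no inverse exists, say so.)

4386152

Run Euclid on (13860417, 4295882):
13860417 = 3×4295882 + 972771
4295882 = 4×972771 + 404798
972771 = 2×404798 + 163175
404798 = 2×163175 + 78448
163175 = 2×78448 + 6279
78448 = 12×6279 + 3100
6279 = 2×3100 + 79
3100 = 39×79 + 19
79 = 4×19 + 3
19 = 6×3 + 1
3 = 3×1 + 0
The gcd is 1. Working backward:
1 = 19 − 6·3
1 = −6·79 + 25·19
1 = 25·3100 − 981·79
1 = −981·6279 + 1987·3100
1 = 1987·78448 − 24825·6279
1 = −24825·163175 + 51637·78448
1 = 51637·404798 − 128099·163175
1 = −128099·972771 + 307835·404798
1 = 307835·4295882 − 1359439·972771
1 = −1359439·13860417 + 4386152·4295882
So 4295882·4386152 ≡ 1 (mod 13860417).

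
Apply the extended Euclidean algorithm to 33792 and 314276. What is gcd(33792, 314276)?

4

Apply Euclid's algorithm to 314276 and 33792:
314276 = 9*33792 + 10148
33792 = 3*10148 + 3348
10148 = 3*3348 + 104
3348 = 32*104 + 20
104 = 5*20 + 4
20 = 5*4 + 0
gcd(33792, 314276) = 4.
Working backward:
4 = 104 − 5·20
4 = −5·3348 + 161·104
4 = 161·10148 − 488·3348
4 = −488·33792 + 1625·10148
4 = 1625·314276 − 15113·33792
So 4 = (1625)·314276 + (-15113)·33792.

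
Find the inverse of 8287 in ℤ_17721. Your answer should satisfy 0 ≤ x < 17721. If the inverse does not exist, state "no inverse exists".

5701

gcd(17721, 8287) by repeated division:
17721 = 2*8287 + 1147
8287 = 7*1147 + 258
1147 = 4*258 + 115
258 = 2*115 + 28
115 = 4*28 + 3
28 = 9*3 + 1
3 = 3*1 + 0
The gcd is 1. Working backward:
1 = 28 − 9·3
1 = −9·115 + 37·28
1 = 37·258 − 83·115
1 = −83·1147 + 369·258
1 = 369·8287 − 2666·1147
1 = −2666·17721 + 5701·8287
So 8287·5701 ≡ 1 (mod 17721).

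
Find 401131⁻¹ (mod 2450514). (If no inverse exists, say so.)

251227

Run Euclid on (2450514, 401131):
2450514 = 6×401131 + 43728
401131 = 9×43728 + 7579
43728 = 5×7579 + 5833
7579 = 1×5833 + 1746
5833 = 3×1746 + 595
1746 = 2×595 + 556
595 = 1×556 + 39
556 = 14×39 + 10
39 = 3×10 + 9
10 = 1×9 + 1
9 = 9×1 + 0
gcd = 1, so the inverse exists. Back-substitute:
1 = 10 − 9
1 = −39 + 4·10
1 = 4·556 − 57·39
1 = −57·595 + 61·556
1 = 61·1746 − 179·595
1 = −179·5833 + 598·1746
1 = 598·7579 − 777·5833
1 = −777·43728 + 4483·7579
1 = 4483·401131 − 41124·43728
1 = −41124·2450514 + 251227·401131
So 401131·251227 ≡ 1 (mod 2450514).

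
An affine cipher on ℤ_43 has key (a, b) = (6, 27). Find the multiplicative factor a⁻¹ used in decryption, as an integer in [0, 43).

Apply the Euclidean algorithm to 43 and 6:
43 = 7*6 + 1
6 = 6*1 + 0
gcd = 1, so the inverse exists. Back-substitute:
1 = 43 − 7·6
So 6·(-7) ≡ 1 (mod 43), and -7 ≡ 36 (mod 43).

36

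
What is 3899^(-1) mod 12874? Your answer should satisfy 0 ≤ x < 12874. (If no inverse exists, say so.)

Extended Euclidean algorithm:
12874 = 3×3899 + 1177
3899 = 3×1177 + 368
1177 = 3×368 + 73
368 = 5×73 + 3
73 = 24×3 + 1
3 = 3×1 + 0
The gcd is 1. Working backward:
1 = 73 − 24·3
1 = −24·368 + 121·73
1 = 121·1177 − 387·368
1 = −387·3899 + 1282·1177
1 = 1282·12874 − 4233·3899
So 3899·(-4233) ≡ 1 (mod 12874), and -4233 ≡ 8641 (mod 12874).

8641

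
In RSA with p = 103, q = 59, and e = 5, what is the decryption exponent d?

4733

φ(n) = (p−1)(q−1) = 102·58 = 5916.
Need d with 5·d ≡ 1 (mod 5916). Apply the extended Euclidean algorithm:
5916 = 1183*5 + 1
5 = 5*1 + 0
Back-substitute:
1 = 5916 − 1183·5
So 5·(-1183) ≡ 1 (mod 5916), hence d ≡ -1183 ≡ 4733 (mod 5916).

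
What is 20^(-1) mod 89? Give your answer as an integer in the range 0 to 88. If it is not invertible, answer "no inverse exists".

49

Apply the Euclidean algorithm to 89 and 20:
89 = 4×20 + 9
20 = 2×9 + 2
9 = 4×2 + 1
2 = 2×1 + 0
The gcd is 1. Working backward:
1 = 9 − 4·2
1 = −4·20 + 9·9
1 = 9·89 − 40·20
So 20·(-40) ≡ 1 (mod 89), and -40 ≡ 49 (mod 89).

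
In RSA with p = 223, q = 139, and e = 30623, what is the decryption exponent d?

11783

φ(n) = (p−1)(q−1) = 222·138 = 30636.
Need d with 30623·d ≡ 1 (mod 30636). Apply the extended Euclidean algorithm:
30636 = 1×30623 + 13
30623 = 2355×13 + 8
13 = 1×8 + 5
8 = 1×5 + 3
5 = 1×3 + 2
3 = 1×2 + 1
2 = 2×1 + 0
Back-substitute:
1 = 3 − 2
1 = −5 + 2·3
1 = 2·8 − 3·5
1 = −3·13 + 5·8
1 = 5·30623 − 11778·13
1 = −11778·30636 + 11783·30623
So 30623·11783 ≡ 1 (mod 30636), hence d = 11783.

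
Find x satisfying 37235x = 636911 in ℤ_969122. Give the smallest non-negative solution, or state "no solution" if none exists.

First find gcd(37235, 969122):
969122 = 26×37235 + 1012
37235 = 36×1012 + 803
1012 = 1×803 + 209
803 = 3×209 + 176
209 = 1×176 + 33
176 = 5×33 + 11
33 = 3×11 + 0
gcd = 11 and 11 | 636911, so solutions exist. Divide through by 11: 3385x ≡ 57901 (mod 88102).
Now find 3385⁻¹ mod 88102:
88102 = 26·3385 + 92
3385 = 36·92 + 73
92 = 1·73 + 19
73 = 3·19 + 16
19 = 1·16 + 3
16 = 5·3 + 1
3 = 3·1 + 0
Back-substitute:
1 = 16 − 5·3
1 = −5·19 + 6·16
1 = 6·73 − 23·19
1 = −23·92 + 29·73
1 = 29·3385 − 1067·92
1 = −1067·88102 + 27771·3385
So 3385⁻¹ ≡ 27771 (mod 88102).
Then x ≡ 27771·57901 ≡ 19069 (mod 88102); the smallest non-negative solution is x = 19069.

19069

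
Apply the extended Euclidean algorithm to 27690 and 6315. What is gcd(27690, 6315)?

Apply Euclid's algorithm to 27690 and 6315:
27690 = 4×6315 + 2430
6315 = 2×2430 + 1455
2430 = 1×1455 + 975
1455 = 1×975 + 480
975 = 2×480 + 15
480 = 32×15 + 0
gcd(27690, 6315) = 15.
Working backward:
15 = 975 − 2·480
15 = −2·1455 + 3·975
15 = 3·2430 − 5·1455
15 = −5·6315 + 13·2430
15 = 13·27690 − 57·6315
So 15 = (13)·27690 + (-57)·6315.

15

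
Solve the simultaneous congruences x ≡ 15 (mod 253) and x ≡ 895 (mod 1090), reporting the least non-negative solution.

Write x = 15 + 253·k. Then 253·k ≡ 895 − 15 ≡ 880 (mod 1090).
Need 253⁻¹ mod 1090. Extended Euclid on (1090, 253):
1090 = 4×253 + 78
253 = 3×78 + 19
78 = 4×19 + 2
19 = 9×2 + 1
2 = 2×1 + 0
Back-substitute:
1 = 19 − 9·2
1 = −9·78 + 37·19
1 = 37·253 − 120·78
1 = −120·1090 + 517·253
253⁻¹ ≡ 517 (mod 1090), so k ≡ 517·880 ≡ 430 (mod 1090).
x = 15 + 253·430 = 108805.

108805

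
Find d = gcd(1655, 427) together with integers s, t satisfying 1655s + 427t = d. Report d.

Repeated division:
1655 = 3*427 + 374
427 = 1*374 + 53
374 = 7*53 + 3
53 = 17*3 + 2
3 = 1*2 + 1
2 = 2*1 + 0
gcd(1655, 427) = 1.
Express as a combination:
1 = 3 − 2
1 = −53 + 18·3
1 = 18·374 − 127·53
1 = −127·427 + 145·374
1 = 145·1655 − 562·427
So 1 = (145)·1655 + (-562)·427.

1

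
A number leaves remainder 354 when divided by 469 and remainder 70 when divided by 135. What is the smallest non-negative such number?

2230

Write x = 354 + 469·k. Then 469·k ≡ 70 − 354 ≡ 121 (mod 135).
Need 469⁻¹ mod 135. Extended Euclid on (135, 64):
135 = 2·64 + 7
64 = 9·7 + 1
7 = 7·1 + 0
Back-substitute:
1 = 64 − 9·7
1 = −9·135 + 19·64
469⁻¹ ≡ 19 (mod 135), so k ≡ 19·121 ≡ 4 (mod 135).
x = 354 + 469·4 = 2230.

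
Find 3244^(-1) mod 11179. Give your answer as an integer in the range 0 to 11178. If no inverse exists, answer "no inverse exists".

2140

Run Euclid on (11179, 3244):
11179 = 3·3244 + 1447
3244 = 2·1447 + 350
1447 = 4·350 + 47
350 = 7·47 + 21
47 = 2·21 + 5
21 = 4·5 + 1
5 = 5·1 + 0
Since gcd(3244, 11179) = 1, back-substitute to write 1 as a combination:
1 = 21 − 4·5
1 = −4·47 + 9·21
1 = 9·350 − 67·47
1 = −67·1447 + 277·350
1 = 277·3244 − 621·1447
1 = −621·11179 + 2140·3244
So 3244·2140 ≡ 1 (mod 11179).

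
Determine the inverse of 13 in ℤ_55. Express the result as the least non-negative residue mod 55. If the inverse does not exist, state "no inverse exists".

Extended Euclidean algorithm:
55 = 4×13 + 3
13 = 4×3 + 1
3 = 3×1 + 0
The gcd is 1. Working backward:
1 = 13 − 4·3
1 = −4·55 + 17·13
So 13·17 ≡ 1 (mod 55).

17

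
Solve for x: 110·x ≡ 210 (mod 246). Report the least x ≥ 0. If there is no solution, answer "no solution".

First find gcd(110, 246):
246 = 2×110 + 26
110 = 4×26 + 6
26 = 4×6 + 2
6 = 3×2 + 0
gcd = 2 and 2 | 210, so solutions exist. Divide through by 2: 55x ≡ 105 (mod 123).
Now find 55⁻¹ mod 123:
123 = 2×55 + 13
55 = 4×13 + 3
13 = 4×3 + 1
3 = 3×1 + 0
Back-substitute:
1 = 13 − 4·3
1 = −4·55 + 17·13
1 = 17·123 − 38·55
So 55·(-38) ≡ 1 (mod 123), i.e. 55⁻¹ ≡ 85.
Then x ≡ 85·105 ≡ 69 (mod 123); the smallest non-negative solution is x = 69.

69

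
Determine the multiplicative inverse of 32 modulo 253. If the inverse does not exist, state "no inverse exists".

Extended Euclidean algorithm:
253 = 7×32 + 29
32 = 1×29 + 3
29 = 9×3 + 2
3 = 1×2 + 1
2 = 2×1 + 0
gcd = 1, so the inverse exists. Back-substitute:
1 = 3 − 2
1 = −29 + 10·3
1 = 10·32 − 11·29
1 = −11·253 + 87·32
So 32·87 ≡ 1 (mod 253).

87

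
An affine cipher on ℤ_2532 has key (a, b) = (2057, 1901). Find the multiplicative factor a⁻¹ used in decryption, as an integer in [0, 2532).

Extended Euclidean algorithm:
2532 = 1×2057 + 475
2057 = 4×475 + 157
475 = 3×157 + 4
157 = 39×4 + 1
4 = 4×1 + 0
gcd = 1, so the inverse exists. Back-substitute:
1 = 157 − 39·4
1 = −39·475 + 118·157
1 = 118·2057 − 511·475
1 = −511·2532 + 629·2057
So 2057·629 ≡ 1 (mod 2532).

629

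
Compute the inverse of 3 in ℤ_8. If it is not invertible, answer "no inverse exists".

3

Run Euclid on (8, 3):
8 = 2×3 + 2
3 = 1×2 + 1
2 = 2×1 + 0
Since gcd(3, 8) = 1, back-substitute to write 1 as a combination:
1 = 3 − 2
1 = −8 + 3·3
So 3·3 ≡ 1 (mod 8).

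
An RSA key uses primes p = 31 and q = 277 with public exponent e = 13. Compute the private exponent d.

φ(n) = (p−1)(q−1) = 30·276 = 8280.
Need d with 13·d ≡ 1 (mod 8280). Apply the extended Euclidean algorithm:
8280 = 636×13 + 12
13 = 1×12 + 1
12 = 12×1 + 0
Back-substitute:
1 = 13 − 12
1 = −8280 + 637·13
So 13·637 ≡ 1 (mod 8280), hence d = 637.

637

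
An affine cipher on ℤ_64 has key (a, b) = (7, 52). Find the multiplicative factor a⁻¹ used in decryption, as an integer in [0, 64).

Apply the Euclidean algorithm to 64 and 7:
64 = 9×7 + 1
7 = 7×1 + 0
Since gcd(7, 64) = 1, back-substitute to write 1 as a combination:
1 = 64 − 9·7
Hence 7⁻¹ ≡ -9 ≡ 55 (mod 64).

55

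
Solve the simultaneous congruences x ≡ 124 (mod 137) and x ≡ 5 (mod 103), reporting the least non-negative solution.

6700

Write x = 124 + 137·k. Then 137·k ≡ 5 − 124 ≡ 87 (mod 103).
Need 137⁻¹ mod 103. Extended Euclid on (103, 34):
103 = 3×34 + 1
34 = 34×1 + 0
Back-substitute:
1 = 103 − 3·34
137⁻¹ ≡ 100 (mod 103), so k ≡ 100·87 ≡ 48 (mod 103).
x = 124 + 137·48 = 6700.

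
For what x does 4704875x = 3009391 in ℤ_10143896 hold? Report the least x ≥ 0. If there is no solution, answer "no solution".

First find gcd(4704875, 10143896):
10143896 = 2×4704875 + 734146
4704875 = 6×734146 + 299999
734146 = 2×299999 + 134148
299999 = 2×134148 + 31703
134148 = 4×31703 + 7336
31703 = 4×7336 + 2359
7336 = 3×2359 + 259
2359 = 9×259 + 28
259 = 9×28 + 7
28 = 4×7 + 0
gcd = 7 and 7 | 3009391, so solutions exist. Divide through by 7: 672125x ≡ 429913 (mod 1449128).
Now find 672125⁻¹ mod 1449128:
1449128 = 2*672125 + 104878
672125 = 6*104878 + 42857
104878 = 2*42857 + 19164
42857 = 2*19164 + 4529
19164 = 4*4529 + 1048
4529 = 4*1048 + 337
1048 = 3*337 + 37
337 = 9*37 + 4
37 = 9*4 + 1
4 = 4*1 + 0
Back-substitute:
1 = 37 − 9·4
1 = −9·337 + 82·37
1 = 82·1048 − 255·337
1 = −255·4529 + 1102·1048
1 = 1102·19164 − 4663·4529
1 = −4663·42857 + 10428·19164
1 = 10428·104878 − 25519·42857
1 = −25519·672125 + 163542·104878
1 = 163542·1449128 − 352603·672125
So 672125·(-352603) ≡ 1 (mod 1449128), i.e. 672125⁻¹ ≡ 1096525.
Then x ≡ 1096525·429913 ≡ 319157 (mod 1449128); the smallest non-negative solution is x = 319157.

319157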